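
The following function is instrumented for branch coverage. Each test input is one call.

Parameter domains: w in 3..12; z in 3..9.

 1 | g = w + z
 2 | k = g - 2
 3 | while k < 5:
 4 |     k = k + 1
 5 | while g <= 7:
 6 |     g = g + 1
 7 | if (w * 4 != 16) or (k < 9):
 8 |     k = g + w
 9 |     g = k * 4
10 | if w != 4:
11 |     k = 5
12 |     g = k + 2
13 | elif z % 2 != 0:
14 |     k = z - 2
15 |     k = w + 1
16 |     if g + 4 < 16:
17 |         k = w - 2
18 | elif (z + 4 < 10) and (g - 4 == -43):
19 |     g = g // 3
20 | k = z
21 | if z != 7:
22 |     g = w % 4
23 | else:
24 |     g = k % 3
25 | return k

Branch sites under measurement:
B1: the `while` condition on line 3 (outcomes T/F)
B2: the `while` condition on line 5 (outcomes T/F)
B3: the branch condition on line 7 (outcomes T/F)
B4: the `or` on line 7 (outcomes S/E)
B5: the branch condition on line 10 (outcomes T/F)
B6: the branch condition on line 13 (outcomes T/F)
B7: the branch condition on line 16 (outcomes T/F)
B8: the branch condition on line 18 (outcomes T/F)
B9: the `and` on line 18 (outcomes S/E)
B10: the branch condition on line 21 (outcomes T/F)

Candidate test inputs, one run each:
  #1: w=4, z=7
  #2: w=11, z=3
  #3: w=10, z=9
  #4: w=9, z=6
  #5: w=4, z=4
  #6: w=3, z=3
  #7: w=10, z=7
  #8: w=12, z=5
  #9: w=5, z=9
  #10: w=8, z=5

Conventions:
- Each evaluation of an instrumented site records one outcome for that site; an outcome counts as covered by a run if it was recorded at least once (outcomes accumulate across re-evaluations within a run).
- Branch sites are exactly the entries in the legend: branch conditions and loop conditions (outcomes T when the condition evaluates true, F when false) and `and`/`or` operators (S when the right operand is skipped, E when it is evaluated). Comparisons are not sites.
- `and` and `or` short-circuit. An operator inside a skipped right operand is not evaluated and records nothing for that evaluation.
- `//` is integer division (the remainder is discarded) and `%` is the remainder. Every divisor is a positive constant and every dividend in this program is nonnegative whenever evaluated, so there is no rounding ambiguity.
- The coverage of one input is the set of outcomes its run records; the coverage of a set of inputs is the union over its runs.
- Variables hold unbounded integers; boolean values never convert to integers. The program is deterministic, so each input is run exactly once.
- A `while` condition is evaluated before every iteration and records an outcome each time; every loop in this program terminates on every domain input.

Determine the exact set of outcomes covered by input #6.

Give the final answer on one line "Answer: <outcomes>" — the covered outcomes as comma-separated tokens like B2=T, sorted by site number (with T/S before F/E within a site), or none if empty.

Tracing the run of input #6 (w=3, z=3):
  B1->T, B1->F, B2->T, B2->T, B2->F, B4->S, B3->T, B5->T, B10->T
distinct outcomes covered: B1=T, B1=F, B2=T, B2=F, B3=T, B4=S, B5=T, B10=T

Answer: B1=T, B1=F, B2=T, B2=F, B3=T, B4=S, B5=T, B10=T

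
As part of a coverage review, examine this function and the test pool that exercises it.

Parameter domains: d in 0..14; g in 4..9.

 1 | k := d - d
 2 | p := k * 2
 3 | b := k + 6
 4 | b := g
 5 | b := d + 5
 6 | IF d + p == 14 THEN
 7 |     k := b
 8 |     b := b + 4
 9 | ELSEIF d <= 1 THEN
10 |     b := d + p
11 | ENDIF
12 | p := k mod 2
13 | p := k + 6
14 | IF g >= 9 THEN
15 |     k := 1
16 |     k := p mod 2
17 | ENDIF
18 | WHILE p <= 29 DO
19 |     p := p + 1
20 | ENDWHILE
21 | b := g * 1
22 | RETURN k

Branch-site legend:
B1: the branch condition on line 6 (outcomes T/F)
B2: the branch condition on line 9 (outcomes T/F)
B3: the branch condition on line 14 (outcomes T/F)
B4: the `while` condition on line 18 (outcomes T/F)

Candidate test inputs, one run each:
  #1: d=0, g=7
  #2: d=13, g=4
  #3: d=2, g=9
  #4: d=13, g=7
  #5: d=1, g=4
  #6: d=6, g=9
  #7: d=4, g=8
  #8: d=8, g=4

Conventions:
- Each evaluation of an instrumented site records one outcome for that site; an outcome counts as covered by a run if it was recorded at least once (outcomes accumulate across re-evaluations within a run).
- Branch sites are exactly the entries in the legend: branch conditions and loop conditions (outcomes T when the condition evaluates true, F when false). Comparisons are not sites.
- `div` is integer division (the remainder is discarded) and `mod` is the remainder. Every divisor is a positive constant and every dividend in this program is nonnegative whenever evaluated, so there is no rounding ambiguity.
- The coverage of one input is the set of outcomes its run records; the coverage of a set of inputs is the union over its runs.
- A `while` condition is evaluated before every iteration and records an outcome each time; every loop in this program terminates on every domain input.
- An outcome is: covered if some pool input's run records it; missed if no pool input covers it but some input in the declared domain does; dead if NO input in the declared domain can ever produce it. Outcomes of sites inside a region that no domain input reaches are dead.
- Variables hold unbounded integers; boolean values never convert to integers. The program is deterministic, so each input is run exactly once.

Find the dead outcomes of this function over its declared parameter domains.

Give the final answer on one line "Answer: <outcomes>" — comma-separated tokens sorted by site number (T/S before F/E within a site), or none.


exhaustive pass over the 90-input domain:
  reachable outcomes have witnesses, e.g. B1=T (e.g. d=14, g=4), B1=F (e.g. d=0, g=4), B2=T (e.g. d=0, g=4), B2=F (e.g. d=2, g=4)
Answer: none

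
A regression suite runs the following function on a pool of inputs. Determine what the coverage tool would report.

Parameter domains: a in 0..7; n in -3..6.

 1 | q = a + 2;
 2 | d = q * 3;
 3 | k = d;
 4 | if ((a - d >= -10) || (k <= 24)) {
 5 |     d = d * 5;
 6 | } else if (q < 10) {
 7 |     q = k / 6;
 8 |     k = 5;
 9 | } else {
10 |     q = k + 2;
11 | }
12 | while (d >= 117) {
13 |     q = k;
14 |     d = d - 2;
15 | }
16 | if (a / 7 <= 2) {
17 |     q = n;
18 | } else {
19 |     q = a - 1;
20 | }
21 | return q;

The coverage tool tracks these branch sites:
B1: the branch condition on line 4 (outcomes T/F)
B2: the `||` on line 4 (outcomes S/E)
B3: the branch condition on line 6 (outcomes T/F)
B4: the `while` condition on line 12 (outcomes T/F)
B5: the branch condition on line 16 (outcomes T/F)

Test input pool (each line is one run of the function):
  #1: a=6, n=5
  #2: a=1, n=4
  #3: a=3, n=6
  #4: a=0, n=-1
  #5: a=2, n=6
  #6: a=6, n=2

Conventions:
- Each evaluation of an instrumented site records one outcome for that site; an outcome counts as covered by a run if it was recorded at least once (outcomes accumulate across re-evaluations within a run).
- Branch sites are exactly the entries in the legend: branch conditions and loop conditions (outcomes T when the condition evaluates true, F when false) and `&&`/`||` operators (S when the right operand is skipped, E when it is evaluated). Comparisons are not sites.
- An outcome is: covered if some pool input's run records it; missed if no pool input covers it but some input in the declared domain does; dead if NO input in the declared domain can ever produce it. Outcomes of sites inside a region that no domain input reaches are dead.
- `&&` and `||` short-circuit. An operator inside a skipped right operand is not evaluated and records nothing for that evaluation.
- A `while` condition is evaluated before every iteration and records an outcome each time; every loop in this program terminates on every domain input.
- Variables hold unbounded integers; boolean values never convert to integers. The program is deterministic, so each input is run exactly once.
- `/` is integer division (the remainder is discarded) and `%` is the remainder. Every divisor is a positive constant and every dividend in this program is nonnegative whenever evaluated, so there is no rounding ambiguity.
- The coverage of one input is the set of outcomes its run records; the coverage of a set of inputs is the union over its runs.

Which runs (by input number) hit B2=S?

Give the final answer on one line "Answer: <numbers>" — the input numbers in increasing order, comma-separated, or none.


input #1 (a=6, n=5): does not record B2=S
input #2 (a=1, n=4): records B2=S
input #3 (a=3, n=6): does not record B2=S
input #4 (a=0, n=-1): records B2=S
input #5 (a=2, n=6): records B2=S
input #6 (a=6, n=2): does not record B2=S
Answer: 2, 4, 5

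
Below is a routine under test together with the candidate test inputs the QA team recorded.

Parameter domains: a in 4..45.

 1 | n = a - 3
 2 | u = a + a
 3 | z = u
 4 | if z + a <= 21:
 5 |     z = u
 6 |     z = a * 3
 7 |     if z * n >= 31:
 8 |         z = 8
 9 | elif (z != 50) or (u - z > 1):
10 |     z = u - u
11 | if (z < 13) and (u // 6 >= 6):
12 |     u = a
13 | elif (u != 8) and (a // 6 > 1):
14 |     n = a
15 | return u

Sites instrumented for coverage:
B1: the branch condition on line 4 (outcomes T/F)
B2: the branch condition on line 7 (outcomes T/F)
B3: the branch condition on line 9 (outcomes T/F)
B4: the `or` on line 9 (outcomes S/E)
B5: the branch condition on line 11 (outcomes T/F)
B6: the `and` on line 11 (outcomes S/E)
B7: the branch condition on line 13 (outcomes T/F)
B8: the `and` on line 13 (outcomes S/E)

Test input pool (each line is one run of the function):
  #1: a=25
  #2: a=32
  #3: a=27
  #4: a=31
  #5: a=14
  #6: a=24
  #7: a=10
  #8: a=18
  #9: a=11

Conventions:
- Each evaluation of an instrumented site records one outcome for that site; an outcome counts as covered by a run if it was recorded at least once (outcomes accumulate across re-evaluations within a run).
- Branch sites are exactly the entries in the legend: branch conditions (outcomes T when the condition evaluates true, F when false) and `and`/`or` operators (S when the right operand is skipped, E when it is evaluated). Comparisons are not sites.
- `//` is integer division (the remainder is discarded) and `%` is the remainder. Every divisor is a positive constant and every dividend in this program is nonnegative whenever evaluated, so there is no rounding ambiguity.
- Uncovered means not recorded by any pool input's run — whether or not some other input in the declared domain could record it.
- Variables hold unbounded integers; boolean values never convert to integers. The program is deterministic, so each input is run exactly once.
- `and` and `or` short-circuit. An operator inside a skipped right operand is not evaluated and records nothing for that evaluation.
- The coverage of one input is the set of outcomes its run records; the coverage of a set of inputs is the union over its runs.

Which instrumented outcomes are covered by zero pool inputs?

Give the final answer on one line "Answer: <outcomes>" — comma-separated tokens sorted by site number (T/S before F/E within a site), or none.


input #1 (a=25): covers B1=F, B3=F, B4=E, B5=F, B6=S, B7=T, B8=E
input #2 (a=32): covers B1=F, B3=T, B4=S, B5=T, B6=E
input #3 (a=27): covers B1=F, B3=T, B4=S, B5=T, B6=E
input #4 (a=31): covers B1=F, B3=T, B4=S, B5=T, B6=E
input #5 (a=14): covers B1=F, B3=T, B4=S, B5=F, B6=E, B7=T, B8=E
input #6 (a=24): covers B1=F, B3=T, B4=S, B5=T, B6=E
input #7 (a=10): covers B1=F, B3=T, B4=S, B5=F, B6=E, B7=F, B8=E
input #8 (a=18): covers B1=F, B3=T, B4=S, B5=T, B6=E
input #9 (a=11): covers B1=F, B3=T, B4=S, B5=F, B6=E, B7=F, B8=E
union over the pool: B1=F, B3=T, B3=F, B4=S, B4=E, B5=T, B5=F, B6=S, B6=E, B7=T, B7=F, B8=E
uncovered (4 of 16): B1=T, B2=T, B2=F, B8=S
Answer: B1=T, B2=T, B2=F, B8=S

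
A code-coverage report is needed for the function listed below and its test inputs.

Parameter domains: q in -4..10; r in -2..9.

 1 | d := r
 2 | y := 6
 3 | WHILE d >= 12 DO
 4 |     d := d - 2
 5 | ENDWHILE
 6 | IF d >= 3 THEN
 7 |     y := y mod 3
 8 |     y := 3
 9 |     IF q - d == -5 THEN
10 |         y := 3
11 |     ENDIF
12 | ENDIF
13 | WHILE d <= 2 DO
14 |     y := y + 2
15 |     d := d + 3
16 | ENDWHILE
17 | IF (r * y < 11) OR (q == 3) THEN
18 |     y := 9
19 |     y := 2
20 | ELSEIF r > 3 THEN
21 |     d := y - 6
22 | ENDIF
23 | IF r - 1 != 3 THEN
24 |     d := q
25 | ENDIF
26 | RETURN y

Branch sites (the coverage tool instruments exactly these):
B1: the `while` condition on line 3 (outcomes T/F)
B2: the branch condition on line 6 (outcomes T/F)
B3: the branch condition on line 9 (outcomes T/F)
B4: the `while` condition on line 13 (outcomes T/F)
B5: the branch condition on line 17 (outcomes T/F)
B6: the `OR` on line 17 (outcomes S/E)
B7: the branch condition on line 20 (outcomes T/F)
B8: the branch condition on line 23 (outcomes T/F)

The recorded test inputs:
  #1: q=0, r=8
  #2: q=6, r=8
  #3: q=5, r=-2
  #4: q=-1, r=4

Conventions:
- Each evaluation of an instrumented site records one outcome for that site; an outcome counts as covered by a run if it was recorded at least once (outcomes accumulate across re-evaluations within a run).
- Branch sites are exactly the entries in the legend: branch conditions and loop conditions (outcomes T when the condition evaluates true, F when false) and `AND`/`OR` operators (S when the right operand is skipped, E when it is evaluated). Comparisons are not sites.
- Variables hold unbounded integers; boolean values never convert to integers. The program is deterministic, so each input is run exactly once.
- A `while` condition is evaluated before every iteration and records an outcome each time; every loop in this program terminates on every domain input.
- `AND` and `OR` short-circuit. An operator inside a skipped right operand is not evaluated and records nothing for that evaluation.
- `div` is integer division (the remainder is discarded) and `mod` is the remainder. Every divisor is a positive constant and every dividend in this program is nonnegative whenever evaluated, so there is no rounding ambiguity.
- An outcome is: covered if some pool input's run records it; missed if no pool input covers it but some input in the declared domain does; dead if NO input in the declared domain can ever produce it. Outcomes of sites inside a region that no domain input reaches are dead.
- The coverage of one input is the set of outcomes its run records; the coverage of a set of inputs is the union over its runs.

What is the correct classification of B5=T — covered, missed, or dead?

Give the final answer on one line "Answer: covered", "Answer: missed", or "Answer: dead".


B5=T is recorded by pool input(s) 3 -> covered
Answer: covered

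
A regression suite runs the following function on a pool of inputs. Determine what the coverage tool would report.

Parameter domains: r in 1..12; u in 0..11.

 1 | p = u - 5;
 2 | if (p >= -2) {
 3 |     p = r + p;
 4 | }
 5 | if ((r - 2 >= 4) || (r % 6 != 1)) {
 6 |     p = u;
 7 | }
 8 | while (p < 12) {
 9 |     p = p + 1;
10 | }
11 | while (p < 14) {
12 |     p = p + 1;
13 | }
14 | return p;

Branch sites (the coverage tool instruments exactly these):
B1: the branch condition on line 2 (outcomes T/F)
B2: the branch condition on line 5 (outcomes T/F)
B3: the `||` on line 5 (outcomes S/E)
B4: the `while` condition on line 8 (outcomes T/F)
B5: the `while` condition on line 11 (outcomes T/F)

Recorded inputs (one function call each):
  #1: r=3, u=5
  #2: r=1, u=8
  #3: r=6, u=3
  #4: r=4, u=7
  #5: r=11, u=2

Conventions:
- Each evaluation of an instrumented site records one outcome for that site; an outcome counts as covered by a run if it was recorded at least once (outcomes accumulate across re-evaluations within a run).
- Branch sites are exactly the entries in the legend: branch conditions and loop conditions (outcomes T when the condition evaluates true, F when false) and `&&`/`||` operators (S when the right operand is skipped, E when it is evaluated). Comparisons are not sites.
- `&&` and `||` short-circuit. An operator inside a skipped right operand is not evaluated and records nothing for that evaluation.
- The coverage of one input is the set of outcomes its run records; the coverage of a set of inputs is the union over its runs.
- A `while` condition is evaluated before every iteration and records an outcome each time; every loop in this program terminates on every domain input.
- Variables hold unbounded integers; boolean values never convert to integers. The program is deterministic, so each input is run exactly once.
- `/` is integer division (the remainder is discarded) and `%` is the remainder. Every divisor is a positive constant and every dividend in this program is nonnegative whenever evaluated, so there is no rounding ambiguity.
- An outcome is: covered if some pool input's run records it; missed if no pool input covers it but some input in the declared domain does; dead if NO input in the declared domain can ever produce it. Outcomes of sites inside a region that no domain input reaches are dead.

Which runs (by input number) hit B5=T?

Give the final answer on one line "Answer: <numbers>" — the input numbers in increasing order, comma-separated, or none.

input #1 (r=3, u=5): produces B5=T
input #2 (r=1, u=8): produces B5=T
input #3 (r=6, u=3): produces B5=T
input #4 (r=4, u=7): produces B5=T
input #5 (r=11, u=2): produces B5=T

Answer: 1, 2, 3, 4, 5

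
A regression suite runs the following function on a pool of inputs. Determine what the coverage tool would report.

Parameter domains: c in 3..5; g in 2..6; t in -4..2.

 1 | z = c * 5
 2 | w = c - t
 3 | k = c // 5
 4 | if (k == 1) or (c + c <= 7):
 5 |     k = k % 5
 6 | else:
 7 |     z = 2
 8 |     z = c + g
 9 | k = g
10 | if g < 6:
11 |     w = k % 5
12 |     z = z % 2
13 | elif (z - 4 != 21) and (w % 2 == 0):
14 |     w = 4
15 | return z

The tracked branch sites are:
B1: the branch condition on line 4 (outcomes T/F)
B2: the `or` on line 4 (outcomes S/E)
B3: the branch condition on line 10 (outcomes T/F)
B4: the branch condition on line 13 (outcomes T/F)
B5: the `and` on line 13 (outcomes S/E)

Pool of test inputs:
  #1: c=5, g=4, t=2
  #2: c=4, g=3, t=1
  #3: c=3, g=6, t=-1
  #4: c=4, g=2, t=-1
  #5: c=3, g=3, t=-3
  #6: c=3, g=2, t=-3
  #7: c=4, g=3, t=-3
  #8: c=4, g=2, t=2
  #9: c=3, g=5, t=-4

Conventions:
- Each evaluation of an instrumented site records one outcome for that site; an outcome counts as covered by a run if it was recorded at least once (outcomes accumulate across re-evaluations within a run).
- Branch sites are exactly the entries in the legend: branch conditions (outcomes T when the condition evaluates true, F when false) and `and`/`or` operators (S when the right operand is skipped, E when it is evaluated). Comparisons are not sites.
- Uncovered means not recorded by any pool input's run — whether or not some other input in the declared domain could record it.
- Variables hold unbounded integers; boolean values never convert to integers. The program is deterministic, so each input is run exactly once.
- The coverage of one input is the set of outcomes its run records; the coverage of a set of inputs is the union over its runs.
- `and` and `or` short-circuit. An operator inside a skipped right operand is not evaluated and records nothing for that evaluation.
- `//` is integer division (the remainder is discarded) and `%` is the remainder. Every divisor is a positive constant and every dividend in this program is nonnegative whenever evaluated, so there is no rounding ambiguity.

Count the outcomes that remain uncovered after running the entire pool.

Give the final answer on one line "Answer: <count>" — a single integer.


#1 (c=5, g=4, t=2) -> B2->S, B1->T, B3->T; covered: B1=T, B2=S, B3=T
#2 (c=4, g=3, t=1) -> B2->E, B1->F, B3->T; covered: B1=F, B2=E, B3=T
#3 (c=3, g=6, t=-1) -> B2->E, B1->T, B3->F, B5->E, B4->T; covered: B1=T, B2=E, B3=F, B4=T, B5=E
#4 (c=4, g=2, t=-1) -> B2->E, B1->F, B3->T; covered: B1=F, B2=E, B3=T
#5 (c=3, g=3, t=-3) -> B2->E, B1->T, B3->T; covered: B1=T, B2=E, B3=T
#6 (c=3, g=2, t=-3) -> B2->E, B1->T, B3->T; covered: B1=T, B2=E, B3=T
#7 (c=4, g=3, t=-3) -> B2->E, B1->F, B3->T; covered: B1=F, B2=E, B3=T
#8 (c=4, g=2, t=2) -> B2->E, B1->F, B3->T; covered: B1=F, B2=E, B3=T
#9 (c=3, g=5, t=-4) -> B2->E, B1->T, B3->T; covered: B1=T, B2=E, B3=T
union over the pool: B1=T, B1=F, B2=S, B2=E, B3=T, B3=F, B4=T, B5=E
uncovered (2 of 10): B4=F, B5=S
Answer: 2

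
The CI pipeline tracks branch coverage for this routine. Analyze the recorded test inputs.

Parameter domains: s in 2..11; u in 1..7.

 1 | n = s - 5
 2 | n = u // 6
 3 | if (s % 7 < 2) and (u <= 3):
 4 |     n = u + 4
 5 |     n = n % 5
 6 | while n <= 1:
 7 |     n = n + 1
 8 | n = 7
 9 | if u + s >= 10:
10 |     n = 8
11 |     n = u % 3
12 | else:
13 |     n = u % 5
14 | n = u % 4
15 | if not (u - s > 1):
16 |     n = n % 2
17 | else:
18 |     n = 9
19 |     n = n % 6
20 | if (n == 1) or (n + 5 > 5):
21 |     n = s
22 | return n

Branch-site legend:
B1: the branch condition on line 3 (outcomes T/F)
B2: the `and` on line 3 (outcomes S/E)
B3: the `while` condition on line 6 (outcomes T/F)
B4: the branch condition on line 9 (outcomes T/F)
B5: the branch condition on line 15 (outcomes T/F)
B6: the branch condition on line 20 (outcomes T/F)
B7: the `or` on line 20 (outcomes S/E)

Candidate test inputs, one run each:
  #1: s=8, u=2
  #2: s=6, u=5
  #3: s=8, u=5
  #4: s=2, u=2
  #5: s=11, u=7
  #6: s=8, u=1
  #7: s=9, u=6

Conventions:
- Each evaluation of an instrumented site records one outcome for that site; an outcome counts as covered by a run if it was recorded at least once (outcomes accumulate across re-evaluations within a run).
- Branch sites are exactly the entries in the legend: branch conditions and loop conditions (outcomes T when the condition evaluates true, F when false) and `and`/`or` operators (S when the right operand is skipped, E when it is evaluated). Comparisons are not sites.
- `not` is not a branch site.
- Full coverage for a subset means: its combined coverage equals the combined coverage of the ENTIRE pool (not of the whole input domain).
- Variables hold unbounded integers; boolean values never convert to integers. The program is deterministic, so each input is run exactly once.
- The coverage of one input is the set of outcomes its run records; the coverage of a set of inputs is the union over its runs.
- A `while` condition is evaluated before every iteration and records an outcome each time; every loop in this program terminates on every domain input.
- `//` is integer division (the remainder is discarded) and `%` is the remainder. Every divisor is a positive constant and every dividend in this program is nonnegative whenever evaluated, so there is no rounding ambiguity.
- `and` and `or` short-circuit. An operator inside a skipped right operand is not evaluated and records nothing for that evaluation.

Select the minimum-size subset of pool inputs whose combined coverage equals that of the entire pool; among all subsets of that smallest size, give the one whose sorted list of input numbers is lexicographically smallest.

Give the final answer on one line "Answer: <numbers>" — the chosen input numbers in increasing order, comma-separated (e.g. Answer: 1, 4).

#1 (s=8, u=2) -> covered: B1=T, B2=E, B3=T, B3=F, B4=T, B5=T, B6=F, B7=E
#2 (s=6, u=5) -> covered: B1=F, B2=S, B3=T, B3=F, B4=T, B5=T, B6=T, B7=S
#3 (s=8, u=5) -> covered: B1=F, B2=E, B3=T, B3=F, B4=T, B5=T, B6=T, B7=S
#4 (s=2, u=2) -> covered: B1=F, B2=S, B3=T, B3=F, B4=F, B5=T, B6=F, B7=E
#5 (s=11, u=7) -> covered: B1=F, B2=S, B3=T, B3=F, B4=T, B5=T, B6=T, B7=S
#6 (s=8, u=1) -> covered: B1=T, B2=E, B3=T, B3=F, B4=F, B5=T, B6=T, B7=S
#7 (s=9, u=6) -> covered: B1=F, B2=S, B3=T, B3=F, B4=T, B5=T, B6=F, B7=E
pool-wide coverage (13 outcomes): B1=T, B1=F, B2=S, B2=E, B3=T, B3=F, B4=T, B4=F, B5=T, B6=T, B6=F, B7=S, B7=E
every size-1 subset falls short of the 13 outcomes (best: 8/13)
at size 2, {6, 7} reaches all 13 outcomes; every lexicographically earlier size-2 subset fails

Answer: 6, 7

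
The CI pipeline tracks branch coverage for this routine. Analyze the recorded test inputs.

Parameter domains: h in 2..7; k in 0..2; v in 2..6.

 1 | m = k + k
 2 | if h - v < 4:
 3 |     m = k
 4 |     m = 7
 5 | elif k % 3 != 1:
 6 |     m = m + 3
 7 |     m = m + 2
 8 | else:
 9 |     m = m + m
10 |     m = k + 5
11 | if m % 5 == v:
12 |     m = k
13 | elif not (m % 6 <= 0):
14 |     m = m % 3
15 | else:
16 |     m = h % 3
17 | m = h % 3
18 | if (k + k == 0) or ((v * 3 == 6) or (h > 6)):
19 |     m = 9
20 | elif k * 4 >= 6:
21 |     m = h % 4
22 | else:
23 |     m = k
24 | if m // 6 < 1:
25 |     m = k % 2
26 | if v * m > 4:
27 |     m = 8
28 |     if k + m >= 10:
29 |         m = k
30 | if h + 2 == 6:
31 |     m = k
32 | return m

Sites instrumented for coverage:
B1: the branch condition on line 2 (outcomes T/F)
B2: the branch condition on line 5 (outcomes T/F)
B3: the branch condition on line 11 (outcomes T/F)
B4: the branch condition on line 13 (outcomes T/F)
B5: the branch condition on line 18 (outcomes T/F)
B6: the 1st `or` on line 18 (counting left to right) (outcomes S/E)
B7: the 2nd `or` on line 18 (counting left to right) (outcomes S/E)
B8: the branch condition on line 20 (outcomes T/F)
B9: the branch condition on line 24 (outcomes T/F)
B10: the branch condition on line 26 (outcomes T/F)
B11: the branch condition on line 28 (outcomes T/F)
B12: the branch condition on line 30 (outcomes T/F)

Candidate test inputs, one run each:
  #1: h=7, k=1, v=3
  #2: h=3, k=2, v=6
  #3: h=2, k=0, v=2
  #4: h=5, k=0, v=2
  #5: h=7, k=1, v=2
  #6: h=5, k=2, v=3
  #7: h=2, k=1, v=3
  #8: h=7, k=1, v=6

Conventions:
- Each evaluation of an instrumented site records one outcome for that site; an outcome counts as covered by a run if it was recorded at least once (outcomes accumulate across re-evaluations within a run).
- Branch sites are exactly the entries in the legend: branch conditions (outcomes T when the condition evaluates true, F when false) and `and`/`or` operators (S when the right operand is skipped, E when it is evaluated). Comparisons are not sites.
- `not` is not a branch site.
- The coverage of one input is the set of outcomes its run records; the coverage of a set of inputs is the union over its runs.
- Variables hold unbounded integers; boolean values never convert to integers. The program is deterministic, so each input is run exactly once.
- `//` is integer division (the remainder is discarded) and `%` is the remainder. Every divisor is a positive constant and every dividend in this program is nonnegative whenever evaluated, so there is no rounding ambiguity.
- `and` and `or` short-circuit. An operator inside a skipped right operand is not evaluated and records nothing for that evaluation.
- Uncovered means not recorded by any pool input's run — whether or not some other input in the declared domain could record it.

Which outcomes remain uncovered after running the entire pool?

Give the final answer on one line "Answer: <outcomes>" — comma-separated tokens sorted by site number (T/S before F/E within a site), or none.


run #1 (h=7, k=1, v=3) runs B1->F, B2->F, B3->F, B4->F, B6->E, B7->E, B5->T, B9->F, B10->T, B11->F, B12->F; records B1=F, B2=F, B3=F, B4=F, B5=T, B6=E, B7=E, B9=F, B10=T, B11=F, B12=F
run #2 (h=3, k=2, v=6) runs B1->T, B3->F, B4->T, B6->E, B7->E, B5->F, B8->T, B9->T, B10->F, B12->F; records B1=T, B3=F, B4=T, B5=F, B6=E, B7=E, B8=T, B9=T, B10=F, B12=F
run #3 (h=2, k=0, v=2) runs B1->T, B3->T, B6->S, B5->T, B9->F, B10->T, B11->F, B12->F; records B1=T, B3=T, B5=T, B6=S, B9=F, B10=T, B11=F, B12=F
run #4 (h=5, k=0, v=2) runs B1->T, B3->T, B6->S, B5->T, B9->F, B10->T, B11->F, B12->F; records B1=T, B3=T, B5=T, B6=S, B9=F, B10=T, B11=F, B12=F
run #5 (h=7, k=1, v=2) runs B1->F, B2->F, B3->F, B4->F, B6->E, B7->S, B5->T, B9->F, B10->T, B11->F, B12->F; records B1=F, B2=F, B3=F, B4=F, B5=T, B6=E, B7=S, B9=F, B10=T, B11=F, B12=F
run #6 (h=5, k=2, v=3) runs B1->T, B3->F, B4->T, B6->E, B7->E, B5->F, B8->T, B9->T, B10->F, B12->F; records B1=T, B3=F, B4=T, B5=F, B6=E, B7=E, B8=T, B9=T, B10=F, B12=F
run #7 (h=2, k=1, v=3) runs B1->T, B3->F, B4->T, B6->E, B7->E, B5->F, B8->F, B9->T, B10->F, B12->F; records B1=T, B3=F, B4=T, B5=F, B6=E, B7=E, B8=F, B9=T, B10=F, B12=F
run #8 (h=7, k=1, v=6) runs B1->T, B3->F, B4->T, B6->E, B7->E, B5->T, B9->F, B10->T, B11->F, B12->F; records B1=T, B3=F, B4=T, B5=T, B6=E, B7=E, B9=F, B10=T, B11=F, B12=F
union over the pool: B1=T, B1=F, B2=F, B3=T, B3=F, B4=T, B4=F, B5=T, B5=F, B6=S, B6=E, B7=S, B7=E, B8=T, B8=F, B9=T, B9=F, B10=T, B10=F, B11=F, B12=F
uncovered (3 of 24): B2=T, B11=T, B12=T
Answer: B2=T, B11=T, B12=T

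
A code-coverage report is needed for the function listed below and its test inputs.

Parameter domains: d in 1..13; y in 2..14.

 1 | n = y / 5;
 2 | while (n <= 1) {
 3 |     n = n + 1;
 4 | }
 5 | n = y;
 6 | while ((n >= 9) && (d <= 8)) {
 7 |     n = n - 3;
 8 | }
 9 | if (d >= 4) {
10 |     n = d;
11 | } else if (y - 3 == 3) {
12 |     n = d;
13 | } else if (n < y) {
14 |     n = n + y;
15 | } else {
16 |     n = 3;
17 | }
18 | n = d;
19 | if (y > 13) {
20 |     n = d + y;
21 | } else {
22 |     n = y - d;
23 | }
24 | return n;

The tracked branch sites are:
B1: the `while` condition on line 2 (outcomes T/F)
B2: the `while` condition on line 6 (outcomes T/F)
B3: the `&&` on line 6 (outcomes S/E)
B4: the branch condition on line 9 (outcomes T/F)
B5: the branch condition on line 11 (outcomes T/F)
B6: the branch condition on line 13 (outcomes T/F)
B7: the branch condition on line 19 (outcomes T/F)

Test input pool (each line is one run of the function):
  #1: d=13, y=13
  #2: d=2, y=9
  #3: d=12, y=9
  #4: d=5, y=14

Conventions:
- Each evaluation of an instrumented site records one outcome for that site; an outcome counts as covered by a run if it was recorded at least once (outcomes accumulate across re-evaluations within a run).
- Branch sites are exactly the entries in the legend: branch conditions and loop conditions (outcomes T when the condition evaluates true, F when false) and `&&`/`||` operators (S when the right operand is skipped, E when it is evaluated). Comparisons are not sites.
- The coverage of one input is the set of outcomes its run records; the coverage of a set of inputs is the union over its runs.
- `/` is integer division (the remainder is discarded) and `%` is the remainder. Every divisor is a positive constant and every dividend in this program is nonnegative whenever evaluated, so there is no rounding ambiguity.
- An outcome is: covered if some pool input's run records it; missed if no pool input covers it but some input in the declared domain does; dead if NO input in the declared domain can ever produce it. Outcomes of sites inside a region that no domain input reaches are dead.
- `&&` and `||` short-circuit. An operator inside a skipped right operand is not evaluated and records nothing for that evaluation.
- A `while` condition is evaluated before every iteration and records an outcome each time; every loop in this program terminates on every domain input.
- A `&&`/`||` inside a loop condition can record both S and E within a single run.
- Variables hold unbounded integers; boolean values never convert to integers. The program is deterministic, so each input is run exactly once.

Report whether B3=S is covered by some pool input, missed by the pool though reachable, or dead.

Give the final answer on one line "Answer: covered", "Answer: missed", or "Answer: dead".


B3=S is recorded by pool input(s) 2, 4 -> covered
Answer: covered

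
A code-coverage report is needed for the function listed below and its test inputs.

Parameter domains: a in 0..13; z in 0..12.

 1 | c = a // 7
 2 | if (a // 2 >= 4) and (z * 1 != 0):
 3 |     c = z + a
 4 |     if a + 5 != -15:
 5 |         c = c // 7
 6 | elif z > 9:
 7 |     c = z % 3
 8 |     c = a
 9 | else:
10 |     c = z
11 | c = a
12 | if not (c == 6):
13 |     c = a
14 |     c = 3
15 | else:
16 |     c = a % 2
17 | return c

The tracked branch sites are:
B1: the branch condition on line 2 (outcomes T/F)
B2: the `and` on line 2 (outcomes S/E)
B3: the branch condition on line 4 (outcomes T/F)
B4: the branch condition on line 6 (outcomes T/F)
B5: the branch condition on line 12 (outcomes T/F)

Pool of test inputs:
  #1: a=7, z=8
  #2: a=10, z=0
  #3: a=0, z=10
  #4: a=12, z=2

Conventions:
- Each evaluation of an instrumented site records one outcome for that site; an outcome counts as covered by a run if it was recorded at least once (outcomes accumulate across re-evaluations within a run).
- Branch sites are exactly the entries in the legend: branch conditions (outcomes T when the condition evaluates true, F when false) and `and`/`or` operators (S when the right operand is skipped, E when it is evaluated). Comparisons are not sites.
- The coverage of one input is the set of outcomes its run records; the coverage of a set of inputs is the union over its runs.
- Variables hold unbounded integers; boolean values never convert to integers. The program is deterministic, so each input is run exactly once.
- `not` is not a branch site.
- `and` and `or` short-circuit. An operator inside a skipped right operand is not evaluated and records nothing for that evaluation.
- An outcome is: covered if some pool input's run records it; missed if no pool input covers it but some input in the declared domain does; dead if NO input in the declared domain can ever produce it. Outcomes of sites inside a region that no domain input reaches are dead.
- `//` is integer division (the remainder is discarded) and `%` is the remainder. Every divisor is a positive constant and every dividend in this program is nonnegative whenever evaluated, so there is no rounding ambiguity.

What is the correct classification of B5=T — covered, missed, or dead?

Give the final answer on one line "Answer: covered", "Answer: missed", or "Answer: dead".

B5=T is recorded by pool input(s) 1, 2, 3, 4 -> covered

Answer: covered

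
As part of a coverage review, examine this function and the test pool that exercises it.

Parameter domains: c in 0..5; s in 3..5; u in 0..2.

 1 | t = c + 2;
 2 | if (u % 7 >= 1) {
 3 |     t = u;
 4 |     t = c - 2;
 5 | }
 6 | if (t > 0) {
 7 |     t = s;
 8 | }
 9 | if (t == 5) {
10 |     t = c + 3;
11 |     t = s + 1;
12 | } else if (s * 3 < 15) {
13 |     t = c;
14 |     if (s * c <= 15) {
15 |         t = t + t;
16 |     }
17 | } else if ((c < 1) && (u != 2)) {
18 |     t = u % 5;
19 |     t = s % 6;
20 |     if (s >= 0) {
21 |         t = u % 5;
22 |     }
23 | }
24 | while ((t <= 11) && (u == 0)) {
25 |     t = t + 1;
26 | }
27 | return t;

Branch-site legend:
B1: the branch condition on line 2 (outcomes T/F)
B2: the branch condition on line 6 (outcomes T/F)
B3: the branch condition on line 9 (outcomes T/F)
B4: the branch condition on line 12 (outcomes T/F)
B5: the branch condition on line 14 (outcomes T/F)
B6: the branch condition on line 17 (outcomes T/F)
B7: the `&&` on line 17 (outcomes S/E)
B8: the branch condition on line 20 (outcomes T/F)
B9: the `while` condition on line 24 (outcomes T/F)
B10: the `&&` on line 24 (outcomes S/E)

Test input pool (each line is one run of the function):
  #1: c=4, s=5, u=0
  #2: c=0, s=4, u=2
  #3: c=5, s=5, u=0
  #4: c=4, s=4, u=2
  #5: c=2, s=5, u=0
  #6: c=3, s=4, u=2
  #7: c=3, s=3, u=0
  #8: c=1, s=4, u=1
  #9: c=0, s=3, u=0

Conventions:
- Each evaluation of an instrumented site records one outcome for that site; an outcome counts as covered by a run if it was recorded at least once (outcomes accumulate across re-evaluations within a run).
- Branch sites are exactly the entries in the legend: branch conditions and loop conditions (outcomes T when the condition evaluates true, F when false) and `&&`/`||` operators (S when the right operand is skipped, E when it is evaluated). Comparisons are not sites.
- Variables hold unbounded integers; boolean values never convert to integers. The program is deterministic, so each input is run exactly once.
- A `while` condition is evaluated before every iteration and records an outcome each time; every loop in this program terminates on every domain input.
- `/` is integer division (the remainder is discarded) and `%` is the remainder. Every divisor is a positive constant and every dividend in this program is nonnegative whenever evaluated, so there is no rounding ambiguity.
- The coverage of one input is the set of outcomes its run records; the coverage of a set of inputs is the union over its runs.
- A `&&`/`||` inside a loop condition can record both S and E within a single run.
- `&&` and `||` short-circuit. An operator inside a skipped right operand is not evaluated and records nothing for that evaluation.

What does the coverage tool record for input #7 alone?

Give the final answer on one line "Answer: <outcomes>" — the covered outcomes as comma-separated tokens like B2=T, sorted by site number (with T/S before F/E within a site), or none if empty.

Simulating input #7 (c=3, s=3, u=0) step by step:
  B1->F, B2->T, B3->F, B4->T, B5->T, B10->E, B9->T, B10->E, B9->T, B10->E
  B9->T, B10->E, B9->T, B10->E, B9->T, B10->E, B9->T, B10->S, B9->F
deduplicating events, the covered set is: B1=F, B2=T, B3=F, B4=T, B5=T, B9=T, B9=F, B10=S, B10=E

Answer: B1=F, B2=T, B3=F, B4=T, B5=T, B9=T, B9=F, B10=S, B10=E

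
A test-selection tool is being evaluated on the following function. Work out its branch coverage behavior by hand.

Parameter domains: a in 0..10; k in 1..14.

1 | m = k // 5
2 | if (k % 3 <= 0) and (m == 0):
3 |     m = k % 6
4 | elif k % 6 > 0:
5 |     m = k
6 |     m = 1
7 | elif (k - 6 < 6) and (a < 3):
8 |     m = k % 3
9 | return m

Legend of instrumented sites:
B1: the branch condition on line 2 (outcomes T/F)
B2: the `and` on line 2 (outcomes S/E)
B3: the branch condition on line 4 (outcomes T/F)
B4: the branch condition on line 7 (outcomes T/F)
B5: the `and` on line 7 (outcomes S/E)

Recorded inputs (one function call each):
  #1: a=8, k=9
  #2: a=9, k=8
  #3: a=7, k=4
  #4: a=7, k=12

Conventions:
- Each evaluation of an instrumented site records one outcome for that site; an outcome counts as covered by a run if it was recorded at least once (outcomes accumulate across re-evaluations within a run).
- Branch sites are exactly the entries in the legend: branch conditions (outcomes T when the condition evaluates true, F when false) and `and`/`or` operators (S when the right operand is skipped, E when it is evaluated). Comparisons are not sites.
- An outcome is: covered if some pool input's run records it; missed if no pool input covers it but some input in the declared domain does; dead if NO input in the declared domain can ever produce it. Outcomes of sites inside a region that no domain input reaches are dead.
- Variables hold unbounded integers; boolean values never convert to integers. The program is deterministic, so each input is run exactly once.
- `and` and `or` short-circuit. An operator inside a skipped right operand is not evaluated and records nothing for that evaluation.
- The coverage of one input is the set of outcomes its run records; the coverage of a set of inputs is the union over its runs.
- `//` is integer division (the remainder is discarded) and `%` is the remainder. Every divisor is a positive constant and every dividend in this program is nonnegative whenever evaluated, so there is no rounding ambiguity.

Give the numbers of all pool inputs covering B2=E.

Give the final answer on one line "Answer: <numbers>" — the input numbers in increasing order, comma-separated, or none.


input #1 (a=8, k=9): hits B2=E
input #2 (a=9, k=8): never hits B2=E
input #3 (a=7, k=4): never hits B2=E
input #4 (a=7, k=12): hits B2=E
Answer: 1, 4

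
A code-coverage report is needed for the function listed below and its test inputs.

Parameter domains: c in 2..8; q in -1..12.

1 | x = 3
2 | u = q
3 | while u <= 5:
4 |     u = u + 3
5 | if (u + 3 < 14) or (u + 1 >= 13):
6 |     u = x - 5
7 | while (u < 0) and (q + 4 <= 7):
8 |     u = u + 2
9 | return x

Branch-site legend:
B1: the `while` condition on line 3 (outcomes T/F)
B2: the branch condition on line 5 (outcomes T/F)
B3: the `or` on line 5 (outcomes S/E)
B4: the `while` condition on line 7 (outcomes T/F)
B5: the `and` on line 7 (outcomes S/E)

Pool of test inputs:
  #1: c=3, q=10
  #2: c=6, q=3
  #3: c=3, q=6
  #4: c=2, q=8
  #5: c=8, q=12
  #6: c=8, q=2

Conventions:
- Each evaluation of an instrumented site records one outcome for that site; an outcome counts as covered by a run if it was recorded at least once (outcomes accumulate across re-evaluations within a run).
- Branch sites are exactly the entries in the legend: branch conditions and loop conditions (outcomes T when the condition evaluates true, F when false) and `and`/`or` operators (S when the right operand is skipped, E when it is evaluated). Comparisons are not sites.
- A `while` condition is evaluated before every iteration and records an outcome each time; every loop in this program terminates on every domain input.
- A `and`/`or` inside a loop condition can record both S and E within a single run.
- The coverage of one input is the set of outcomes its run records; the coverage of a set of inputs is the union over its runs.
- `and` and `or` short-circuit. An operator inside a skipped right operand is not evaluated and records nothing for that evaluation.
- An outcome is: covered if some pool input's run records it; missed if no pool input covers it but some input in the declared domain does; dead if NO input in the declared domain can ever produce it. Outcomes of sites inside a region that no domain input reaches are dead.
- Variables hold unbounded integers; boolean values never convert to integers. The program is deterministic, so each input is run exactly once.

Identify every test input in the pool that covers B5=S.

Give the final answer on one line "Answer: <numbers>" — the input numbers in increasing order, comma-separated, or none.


input #1 (c=3, q=10): misses B5=S
input #2 (c=6, q=3): covers B5=S
input #3 (c=3, q=6): misses B5=S
input #4 (c=2, q=8): misses B5=S
input #5 (c=8, q=12): misses B5=S
input #6 (c=8, q=2): covers B5=S
Answer: 2, 6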